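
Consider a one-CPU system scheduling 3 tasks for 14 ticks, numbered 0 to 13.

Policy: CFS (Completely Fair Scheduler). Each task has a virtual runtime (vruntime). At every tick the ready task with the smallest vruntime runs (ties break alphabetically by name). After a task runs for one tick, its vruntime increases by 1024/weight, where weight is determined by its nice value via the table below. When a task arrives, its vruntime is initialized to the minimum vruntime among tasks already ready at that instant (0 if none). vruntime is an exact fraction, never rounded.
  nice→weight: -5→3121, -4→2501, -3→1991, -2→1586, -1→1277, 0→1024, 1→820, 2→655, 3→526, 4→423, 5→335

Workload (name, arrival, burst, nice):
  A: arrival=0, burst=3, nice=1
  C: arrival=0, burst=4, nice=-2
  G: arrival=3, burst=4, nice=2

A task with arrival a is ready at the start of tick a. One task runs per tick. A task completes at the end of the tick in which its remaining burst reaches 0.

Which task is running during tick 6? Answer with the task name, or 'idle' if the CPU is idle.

t=0: vr[A=0 C=0] → run A
t=1: vr[A=256/205 C=0] → run C
t=2: vr[A=256/205 C=512/793] → run C
t=3: vr[A=256/205 C=1024/793 G=256/205] → run A
t=4: vr[A=512/205 C=1024/793 G=256/205] → run G
t=5: vr[A=512/205 C=1024/793 G=15104/5371] → run C
t=6: vr[A=512/205 C=1536/793 G=15104/5371] → run C
t=7: vr[A=512/205 G=15104/5371] → run A
t=8: vr[G=15104/5371] → run G
t=9: vr[G=117504/26855] → run G
t=10: vr[G=159488/26855] → run G
t=11: (idle)
t=12: (idle)
t=13: (idle)

running at tick 6 = C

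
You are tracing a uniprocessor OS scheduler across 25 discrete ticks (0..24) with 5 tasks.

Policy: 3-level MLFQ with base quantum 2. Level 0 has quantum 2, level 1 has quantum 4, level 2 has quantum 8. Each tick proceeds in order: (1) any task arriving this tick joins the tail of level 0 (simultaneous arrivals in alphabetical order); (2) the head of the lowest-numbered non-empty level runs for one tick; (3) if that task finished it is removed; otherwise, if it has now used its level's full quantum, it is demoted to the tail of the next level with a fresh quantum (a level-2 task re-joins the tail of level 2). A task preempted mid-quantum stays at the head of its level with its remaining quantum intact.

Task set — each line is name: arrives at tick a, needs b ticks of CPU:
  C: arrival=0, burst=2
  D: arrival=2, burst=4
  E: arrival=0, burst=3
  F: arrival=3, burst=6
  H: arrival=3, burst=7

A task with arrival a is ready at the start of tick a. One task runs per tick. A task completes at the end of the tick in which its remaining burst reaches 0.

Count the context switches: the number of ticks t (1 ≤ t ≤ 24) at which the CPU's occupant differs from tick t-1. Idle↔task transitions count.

context switches = 9

t=0: L0/L1/L2 = CE/-/- → run C
t=1: L0/L1/L2 = CE/-/- → run C
t=2: L0/L1/L2 = ED/-/- → run E
t=3: L0/L1/L2 = EDFH/-/- → run E
t=4: L0/L1/L2 = DFH/E/- → run D
t=5: L0/L1/L2 = DFH/E/- → run D
t=6: L0/L1/L2 = FH/ED/- → run F
t=7: L0/L1/L2 = FH/ED/- → run F
t=8: L0/L1/L2 = H/EDF/- → run H
t=9: L0/L1/L2 = H/EDF/- → run H
t=10: L0/L1/L2 = -/EDFH/- → run E
t=11: L0/L1/L2 = -/DFH/- → run D
t=12: L0/L1/L2 = -/DFH/- → run D
t=13: L0/L1/L2 = -/FH/- → run F
t=14: L0/L1/L2 = -/FH/- → run F
t=15: L0/L1/L2 = -/FH/- → run F
t=16: L0/L1/L2 = -/FH/- → run F
t=17: L0/L1/L2 = -/H/- → run H
t=18: L0/L1/L2 = -/H/- → run H
t=19: L0/L1/L2 = -/H/- → run H
t=20: L0/L1/L2 = -/H/- → run H
t=21: L0/L1/L2 = -/-/H → run H
t=22: (idle)
t=23: (idle)
t=24: (idle)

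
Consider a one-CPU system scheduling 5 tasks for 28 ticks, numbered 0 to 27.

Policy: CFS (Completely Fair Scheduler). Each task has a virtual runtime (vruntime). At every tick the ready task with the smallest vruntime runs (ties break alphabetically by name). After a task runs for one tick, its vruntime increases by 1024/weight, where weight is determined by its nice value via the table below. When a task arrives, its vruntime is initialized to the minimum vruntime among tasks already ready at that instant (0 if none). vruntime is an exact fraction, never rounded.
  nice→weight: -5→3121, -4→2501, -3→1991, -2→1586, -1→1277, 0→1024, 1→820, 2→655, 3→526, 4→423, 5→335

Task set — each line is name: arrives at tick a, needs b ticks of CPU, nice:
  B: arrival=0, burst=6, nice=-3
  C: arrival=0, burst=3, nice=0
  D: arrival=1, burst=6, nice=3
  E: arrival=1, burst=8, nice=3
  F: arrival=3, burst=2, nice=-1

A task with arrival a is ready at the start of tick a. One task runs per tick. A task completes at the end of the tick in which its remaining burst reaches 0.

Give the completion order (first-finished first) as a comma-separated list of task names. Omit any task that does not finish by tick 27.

t=0: vr[B=0 C=0] → run B
t=1: vr[B=1024/1991 C=0 D=0 E=0] → run C
t=2: vr[B=1024/1991 C=1 D=0 E=0] → run D
t=3: vr[B=1024/1991 C=1 D=512/263 E=0 F=0] → run E
t=4: vr[B=1024/1991 C=1 D=512/263 E=512/263 F=0] → run F
t=5: vr[B=1024/1991 C=1 D=512/263 E=512/263 F=1024/1277] → run B
t=6: vr[B=2048/1991 C=1 D=512/263 E=512/263 F=1024/1277] → run F
t=7: vr[B=2048/1991 C=1 D=512/263 E=512/263] → run C
t=8: vr[B=2048/1991 C=2 D=512/263 E=512/263] → run B
t=9: vr[B=3072/1991 C=2 D=512/263 E=512/263] → run B
t=10: vr[B=4096/1991 C=2 D=512/263 E=512/263] → run D
t=11: vr[B=4096/1991 C=2 D=1024/263 E=512/263] → run E
t=12: vr[B=4096/1991 C=2 D=1024/263 E=1024/263] → run C
t=13: vr[B=4096/1991 D=1024/263 E=1024/263] → run B
t=14: vr[B=5120/1991 D=1024/263 E=1024/263] → run B
t=15: vr[D=1024/263 E=1024/263] → run D
t=16: vr[D=1536/263 E=1024/263] → run E
t=17: vr[D=1536/263 E=1536/263] → run D
t=18: vr[D=2048/263 E=1536/263] → run E
t=19: vr[D=2048/263 E=2048/263] → run D
t=20: vr[D=2560/263 E=2048/263] → run E
t=21: vr[D=2560/263 E=2560/263] → run D
t=22: vr[E=2560/263] → run E
t=23: vr[E=3072/263] → run E
t=24: vr[E=3584/263] → run E
t=25: (idle)
t=26: (idle)
t=27: (idle)

completion order = F, C, B, D, E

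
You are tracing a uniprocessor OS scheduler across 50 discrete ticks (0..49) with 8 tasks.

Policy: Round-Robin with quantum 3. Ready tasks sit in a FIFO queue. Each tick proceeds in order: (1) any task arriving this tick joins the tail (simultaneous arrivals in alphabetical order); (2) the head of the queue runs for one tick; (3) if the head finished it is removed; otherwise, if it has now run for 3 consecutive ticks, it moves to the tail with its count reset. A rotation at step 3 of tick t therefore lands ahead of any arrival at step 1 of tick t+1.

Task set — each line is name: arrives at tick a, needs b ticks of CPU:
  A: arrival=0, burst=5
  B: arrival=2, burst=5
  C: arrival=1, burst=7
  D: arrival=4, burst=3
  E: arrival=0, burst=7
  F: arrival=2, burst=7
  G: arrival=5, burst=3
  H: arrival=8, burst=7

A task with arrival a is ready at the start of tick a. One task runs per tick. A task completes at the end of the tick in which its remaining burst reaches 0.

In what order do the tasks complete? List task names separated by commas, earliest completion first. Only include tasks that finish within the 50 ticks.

completion order = A, D, G, B, E, C, F, H

t=0: queue=[A,E] q_used=0 → run A
t=1: queue=[A,E,C] q_used=1 → run A
t=2: queue=[A,E,C,B,F] q_used=2 → run A
t=3: queue=[E,C,B,F,A] q_used=0 → run E
t=4: queue=[E,C,B,F,A,D] q_used=1 → run E
t=5: queue=[E,C,B,F,A,D,G] q_used=2 → run E
t=6: queue=[C,B,F,A,D,G,E] q_used=0 → run C
t=7: queue=[C,B,F,A,D,G,E] q_used=1 → run C
t=8: queue=[C,B,F,A,D,G,E,H] q_used=2 → run C
t=9: queue=[B,F,A,D,G,E,H,C] q_used=0 → run B
t=10: queue=[B,F,A,D,G,E,H,C] q_used=1 → run B
t=11: queue=[B,F,A,D,G,E,H,C] q_used=2 → run B
t=12: queue=[F,A,D,G,E,H,C,B] q_used=0 → run F
t=13: queue=[F,A,D,G,E,H,C,B] q_used=1 → run F
t=14: queue=[F,A,D,G,E,H,C,B] q_used=2 → run F
t=15: queue=[A,D,G,E,H,C,B,F] q_used=0 → run A
t=16: queue=[A,D,G,E,H,C,B,F] q_used=1 → run A
t=17: queue=[D,G,E,H,C,B,F] q_used=0 → run D
t=18: queue=[D,G,E,H,C,B,F] q_used=1 → run D
t=19: queue=[D,G,E,H,C,B,F] q_used=2 → run D
t=20: queue=[G,E,H,C,B,F] q_used=0 → run G
t=21: queue=[G,E,H,C,B,F] q_used=1 → run G
t=22: queue=[G,E,H,C,B,F] q_used=2 → run G
t=23: queue=[E,H,C,B,F] q_used=0 → run E
t=24: queue=[E,H,C,B,F] q_used=1 → run E
t=25: queue=[E,H,C,B,F] q_used=2 → run E
t=26: queue=[H,C,B,F,E] q_used=0 → run H
t=27: queue=[H,C,B,F,E] q_used=1 → run H
t=28: queue=[H,C,B,F,E] q_used=2 → run H
t=29: queue=[C,B,F,E,H] q_used=0 → run C
t=30: queue=[C,B,F,E,H] q_used=1 → run C
t=31: queue=[C,B,F,E,H] q_used=2 → run C
t=32: queue=[B,F,E,H,C] q_used=0 → run B
t=33: queue=[B,F,E,H,C] q_used=1 → run B
t=34: queue=[F,E,H,C] q_used=0 → run F
t=35: queue=[F,E,H,C] q_used=1 → run F
t=36: queue=[F,E,H,C] q_used=2 → run F
t=37: queue=[E,H,C,F] q_used=0 → run E
t=38: queue=[H,C,F] q_used=0 → run H
t=39: queue=[H,C,F] q_used=1 → run H
t=40: queue=[H,C,F] q_used=2 → run H
t=41: queue=[C,F,H] q_used=0 → run C
t=42: queue=[F,H] q_used=0 → run F
t=43: queue=[H] q_used=0 → run H
t=44: (idle)
t=45: (idle)
t=46: (idle)
t=47: (idle)
t=48: (idle)
t=49: (idle)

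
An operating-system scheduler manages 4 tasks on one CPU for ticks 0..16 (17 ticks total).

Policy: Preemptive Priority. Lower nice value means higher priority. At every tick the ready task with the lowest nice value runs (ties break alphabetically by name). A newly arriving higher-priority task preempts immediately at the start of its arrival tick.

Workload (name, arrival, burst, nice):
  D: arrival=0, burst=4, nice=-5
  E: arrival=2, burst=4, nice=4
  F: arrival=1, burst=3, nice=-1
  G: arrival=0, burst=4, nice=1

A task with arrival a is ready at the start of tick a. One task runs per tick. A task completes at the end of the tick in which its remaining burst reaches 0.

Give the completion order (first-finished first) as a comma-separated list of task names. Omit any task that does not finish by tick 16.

t=0: ready={D,G} → run D
t=1: ready={D,F,G} → run D
t=2: ready={D,E,F,G} → run D
t=3: ready={D,E,F,G} → run D
t=4: ready={E,F,G} → run F
t=5: ready={E,F,G} → run F
t=6: ready={E,F,G} → run F
t=7: ready={E,G} → run G
t=8: ready={E,G} → run G
t=9: ready={E,G} → run G
t=10: ready={E,G} → run G
t=11: ready={E} → run E
t=12: ready={E} → run E
t=13: ready={E} → run E
t=14: ready={E} → run E
t=15: (idle)
t=16: (idle)

completion order = D, F, G, E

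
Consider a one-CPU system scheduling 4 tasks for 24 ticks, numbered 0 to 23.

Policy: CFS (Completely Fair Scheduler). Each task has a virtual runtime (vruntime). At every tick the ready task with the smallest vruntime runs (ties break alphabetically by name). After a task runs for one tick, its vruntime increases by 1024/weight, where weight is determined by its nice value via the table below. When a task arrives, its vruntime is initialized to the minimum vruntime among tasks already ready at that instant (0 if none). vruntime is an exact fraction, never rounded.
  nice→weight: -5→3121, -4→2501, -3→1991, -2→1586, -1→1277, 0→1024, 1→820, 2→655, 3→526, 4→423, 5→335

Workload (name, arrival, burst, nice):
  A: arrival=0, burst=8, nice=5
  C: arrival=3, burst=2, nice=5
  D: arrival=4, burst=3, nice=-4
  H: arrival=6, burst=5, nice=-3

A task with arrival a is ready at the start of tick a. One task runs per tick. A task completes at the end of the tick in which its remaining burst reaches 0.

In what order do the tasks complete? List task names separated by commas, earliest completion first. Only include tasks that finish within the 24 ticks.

t=0: vr[A=0] → run A
t=1: vr[A=1024/335] → run A
t=2: vr[A=2048/335] → run A
t=3: vr[A=3072/335 C=3072/335] → run A
t=4: vr[A=4096/335 C=3072/335 D=3072/335] → run C
t=5: vr[A=4096/335 C=4096/335 D=3072/335] → run D
t=6: vr[A=4096/335 C=4096/335 D=8026112/837835 H=8026112/837835] → run D
t=7: vr[A=4096/335 C=4096/335 D=8369152/837835 H=8026112/837835] → run H
t=8: vr[A=4096/335 C=4096/335 D=8369152/837835 H=16837932032/1668129485] → run D
t=9: vr[A=4096/335 C=4096/335 H=16837932032/1668129485] → run H
t=10: vr[A=4096/335 C=4096/335 H=17695875072/1668129485] → run H
t=11: vr[A=4096/335 C=4096/335 H=18553818112/1668129485] → run H
t=12: vr[A=4096/335 C=4096/335 H=19411761152/1668129485] → run H
t=13: vr[A=4096/335 C=4096/335] → run A
t=14: vr[A=1024/67 C=4096/335] → run C
t=15: vr[A=1024/67] → run A
t=16: vr[A=6144/335] → run A
t=17: vr[A=7168/335] → run A
t=18: (idle)
t=19: (idle)
t=20: (idle)
t=21: (idle)
t=22: (idle)
t=23: (idle)

completion order = D, H, C, A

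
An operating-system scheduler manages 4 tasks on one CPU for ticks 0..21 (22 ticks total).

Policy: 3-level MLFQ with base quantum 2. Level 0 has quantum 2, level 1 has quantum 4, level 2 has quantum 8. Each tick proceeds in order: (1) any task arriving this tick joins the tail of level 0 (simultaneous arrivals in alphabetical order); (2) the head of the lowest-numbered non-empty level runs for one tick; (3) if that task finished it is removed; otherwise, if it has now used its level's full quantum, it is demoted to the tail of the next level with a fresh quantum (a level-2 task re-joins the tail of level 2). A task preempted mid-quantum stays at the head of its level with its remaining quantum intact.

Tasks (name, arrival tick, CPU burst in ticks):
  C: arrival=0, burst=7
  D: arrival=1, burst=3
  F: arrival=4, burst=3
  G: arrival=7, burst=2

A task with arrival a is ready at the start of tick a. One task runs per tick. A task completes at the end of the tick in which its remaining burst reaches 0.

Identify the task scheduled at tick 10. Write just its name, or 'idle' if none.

running at tick 10 = C

t=0: L0/L1/L2 = C/-/- → run C
t=1: L0/L1/L2 = CD/-/- → run C
t=2: L0/L1/L2 = D/C/- → run D
t=3: L0/L1/L2 = D/C/- → run D
t=4: L0/L1/L2 = F/CD/- → run F
t=5: L0/L1/L2 = F/CD/- → run F
t=6: L0/L1/L2 = -/CDF/- → run C
t=7: L0/L1/L2 = G/CDF/- → run G
t=8: L0/L1/L2 = G/CDF/- → run G
t=9: L0/L1/L2 = -/CDF/- → run C
t=10: L0/L1/L2 = -/CDF/- → run C
t=11: L0/L1/L2 = -/CDF/- → run C
t=12: L0/L1/L2 = -/DF/C → run D
t=13: L0/L1/L2 = -/F/C → run F
t=14: L0/L1/L2 = -/-/C → run C
t=15: (idle)
t=16: (idle)
t=17: (idle)
t=18: (idle)
t=19: (idle)
t=20: (idle)
t=21: (idle)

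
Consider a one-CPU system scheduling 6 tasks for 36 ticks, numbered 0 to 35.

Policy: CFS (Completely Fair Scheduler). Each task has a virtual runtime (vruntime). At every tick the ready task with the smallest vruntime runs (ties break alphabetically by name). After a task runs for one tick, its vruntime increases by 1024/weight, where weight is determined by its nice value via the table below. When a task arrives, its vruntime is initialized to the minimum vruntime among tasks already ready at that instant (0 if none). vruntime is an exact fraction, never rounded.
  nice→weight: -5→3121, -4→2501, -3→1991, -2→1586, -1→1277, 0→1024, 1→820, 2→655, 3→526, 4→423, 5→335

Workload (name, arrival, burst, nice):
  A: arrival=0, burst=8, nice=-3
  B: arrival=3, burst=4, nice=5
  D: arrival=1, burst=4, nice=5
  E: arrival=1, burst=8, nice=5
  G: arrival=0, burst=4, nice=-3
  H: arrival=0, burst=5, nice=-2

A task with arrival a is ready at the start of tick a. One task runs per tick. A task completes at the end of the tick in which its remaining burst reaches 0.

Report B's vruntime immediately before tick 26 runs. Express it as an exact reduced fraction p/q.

vruntime(B, start of tick 26) = 3072/335

t=0: vr[A=0 G=0 H=0] → run A
t=1: vr[A=1024/1991 D=0 E=0 G=0 H=0] → run D
t=2: vr[A=1024/1991 D=1024/335 E=0 G=0 H=0] → run E
t=3: vr[A=1024/1991 B=0 D=1024/335 E=1024/335 G=0 H=0] → run B
t=4: vr[A=1024/1991 B=1024/335 D=1024/335 E=1024/335 G=0 H=0] → run G
t=5: vr[A=1024/1991 B=1024/335 D=1024/335 E=1024/335 G=1024/1991 H=0] → run H
t=6: vr[A=1024/1991 B=1024/335 D=1024/335 E=1024/335 G=1024/1991 H=512/793] → run A
t=7: vr[A=2048/1991 B=1024/335 D=1024/335 E=1024/335 G=1024/1991 H=512/793] → run G
t=8: vr[A=2048/1991 B=1024/335 D=1024/335 E=1024/335 G=2048/1991 H=512/793] → run H
t=9: vr[A=2048/1991 B=1024/335 D=1024/335 E=1024/335 G=2048/1991 H=1024/793] → run A
t=10: vr[A=3072/1991 B=1024/335 D=1024/335 E=1024/335 G=2048/1991 H=1024/793] → run G
t=11: vr[A=3072/1991 B=1024/335 D=1024/335 E=1024/335 G=3072/1991 H=1024/793] → run H
t=12: vr[A=3072/1991 B=1024/335 D=1024/335 E=1024/335 G=3072/1991 H=1536/793] → run A
t=13: vr[A=4096/1991 B=1024/335 D=1024/335 E=1024/335 G=3072/1991 H=1536/793] → run G
t=14: vr[A=4096/1991 B=1024/335 D=1024/335 E=1024/335 H=1536/793] → run H
t=15: vr[A=4096/1991 B=1024/335 D=1024/335 E=1024/335 H=2048/793] → run A
t=16: vr[A=5120/1991 B=1024/335 D=1024/335 E=1024/335 H=2048/793] → run A
t=17: vr[A=6144/1991 B=1024/335 D=1024/335 E=1024/335 H=2048/793] → run H
t=18: vr[A=6144/1991 B=1024/335 D=1024/335 E=1024/335] → run B
t=19: vr[A=6144/1991 B=2048/335 D=1024/335 E=1024/335] → run D
t=20: vr[A=6144/1991 B=2048/335 D=2048/335 E=1024/335] → run E
t=21: vr[A=6144/1991 B=2048/335 D=2048/335 E=2048/335] → run A
t=22: vr[A=7168/1991 B=2048/335 D=2048/335 E=2048/335] → run A
t=23: vr[B=2048/335 D=2048/335 E=2048/335] → run B
t=24: vr[B=3072/335 D=2048/335 E=2048/335] → run D
t=25: vr[B=3072/335 D=3072/335 E=2048/335] → run E
t=26: vr[B=3072/335 D=3072/335 E=3072/335] → run B
t=27: vr[D=3072/335 E=3072/335] → run D
t=28: vr[E=3072/335] → run E
t=29: vr[E=4096/335] → run E
t=30: vr[E=1024/67] → run E
t=31: vr[E=6144/335] → run E
t=32: vr[E=7168/335] → run E
t=33: (idle)
t=34: (idle)
t=35: (idle)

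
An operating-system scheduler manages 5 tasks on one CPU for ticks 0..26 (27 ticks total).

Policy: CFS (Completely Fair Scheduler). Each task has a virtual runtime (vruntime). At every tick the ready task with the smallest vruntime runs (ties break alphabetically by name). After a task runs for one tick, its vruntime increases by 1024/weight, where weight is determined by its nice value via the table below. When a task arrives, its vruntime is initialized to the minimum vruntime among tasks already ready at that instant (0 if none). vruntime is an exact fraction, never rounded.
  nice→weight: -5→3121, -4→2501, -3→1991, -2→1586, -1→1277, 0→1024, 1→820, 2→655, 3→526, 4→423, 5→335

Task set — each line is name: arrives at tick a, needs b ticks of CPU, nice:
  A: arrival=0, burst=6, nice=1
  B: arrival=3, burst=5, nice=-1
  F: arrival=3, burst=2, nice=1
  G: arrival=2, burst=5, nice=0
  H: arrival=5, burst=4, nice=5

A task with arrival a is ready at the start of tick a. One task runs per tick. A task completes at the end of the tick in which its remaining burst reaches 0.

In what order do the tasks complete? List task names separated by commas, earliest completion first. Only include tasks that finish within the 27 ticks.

completion order = F, B, A, G, H

t=0: vr[A=0] → run A
t=1: vr[A=256/205] → run A
t=2: vr[A=512/205 G=512/205] → run A
t=3: vr[A=768/205 B=512/205 F=512/205 G=512/205] → run B
t=4: vr[A=768/205 B=863744/261785 F=512/205 G=512/205] → run F
t=5: vr[A=768/205 B=863744/261785 F=768/205 G=512/205 H=512/205] → run G
t=6: vr[A=768/205 B=863744/261785 F=768/205 G=717/205 H=512/205] → run H
t=7: vr[A=768/205 B=863744/261785 F=768/205 G=717/205 H=76288/13735] → run B
t=8: vr[A=768/205 B=1073664/261785 F=768/205 G=717/205 H=76288/13735] → run G
t=9: vr[A=768/205 B=1073664/261785 F=768/205 G=922/205 H=76288/13735] → run A
t=10: vr[A=1024/205 B=1073664/261785 F=768/205 G=922/205 H=76288/13735] → run F
t=11: vr[A=1024/205 B=1073664/261785 G=922/205 H=76288/13735] → run B
t=12: vr[A=1024/205 B=1283584/261785 G=922/205 H=76288/13735] → run G
t=13: vr[A=1024/205 B=1283584/261785 G=1127/205 H=76288/13735] → run B
t=14: vr[A=1024/205 B=1493504/261785 G=1127/205 H=76288/13735] → run A
t=15: vr[A=256/41 B=1493504/261785 G=1127/205 H=76288/13735] → run G
t=16: vr[A=256/41 B=1493504/261785 G=1332/205 H=76288/13735] → run H
t=17: vr[A=256/41 B=1493504/261785 G=1332/205 H=118272/13735] → run B
t=18: vr[A=256/41 G=1332/205 H=118272/13735] → run A
t=19: vr[G=1332/205 H=118272/13735] → run G
t=20: vr[H=118272/13735] → run H
t=21: vr[H=160256/13735] → run H
t=22: (idle)
t=23: (idle)
t=24: (idle)
t=25: (idle)
t=26: (idle)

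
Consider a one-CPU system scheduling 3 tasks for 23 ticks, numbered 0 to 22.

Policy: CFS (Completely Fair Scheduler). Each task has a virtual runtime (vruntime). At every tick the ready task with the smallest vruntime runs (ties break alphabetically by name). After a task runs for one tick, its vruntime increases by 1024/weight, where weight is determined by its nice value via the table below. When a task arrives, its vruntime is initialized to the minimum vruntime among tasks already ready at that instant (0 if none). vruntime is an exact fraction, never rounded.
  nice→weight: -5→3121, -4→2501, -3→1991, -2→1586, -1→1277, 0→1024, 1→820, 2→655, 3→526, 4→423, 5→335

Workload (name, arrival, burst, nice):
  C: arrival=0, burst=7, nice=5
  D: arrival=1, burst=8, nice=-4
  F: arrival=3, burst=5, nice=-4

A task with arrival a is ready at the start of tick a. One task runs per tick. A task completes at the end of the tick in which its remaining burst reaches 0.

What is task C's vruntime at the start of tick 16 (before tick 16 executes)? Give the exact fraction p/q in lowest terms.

vruntime(C, start of tick 16) = 3072/335

t=0: vr[C=0] → run C
t=1: vr[C=1024/335 D=1024/335] → run C
t=2: vr[C=2048/335 D=1024/335] → run D
t=3: vr[C=2048/335 D=2904064/837835 F=2904064/837835] → run D
t=4: vr[C=2048/335 D=3247104/837835 F=2904064/837835] → run F
t=5: vr[C=2048/335 D=3247104/837835 F=3247104/837835] → run D
t=6: vr[C=2048/335 D=3590144/837835 F=3247104/837835] → run F
t=7: vr[C=2048/335 D=3590144/837835 F=3590144/837835] → run D
t=8: vr[C=2048/335 D=3933184/837835 F=3590144/837835] → run F
t=9: vr[C=2048/335 D=3933184/837835 F=3933184/837835] → run D
t=10: vr[C=2048/335 D=4276224/837835 F=3933184/837835] → run F
t=11: vr[C=2048/335 D=4276224/837835 F=4276224/837835] → run D
t=12: vr[C=2048/335 D=4619264/837835 F=4276224/837835] → run F
t=13: vr[C=2048/335 D=4619264/837835] → run D
t=14: vr[C=2048/335 D=4962304/837835] → run D
t=15: vr[C=2048/335] → run C
t=16: vr[C=3072/335] → run C
t=17: vr[C=4096/335] → run C
t=18: vr[C=1024/67] → run C
t=19: vr[C=6144/335] → run C
t=20: (idle)
t=21: (idle)
t=22: (idle)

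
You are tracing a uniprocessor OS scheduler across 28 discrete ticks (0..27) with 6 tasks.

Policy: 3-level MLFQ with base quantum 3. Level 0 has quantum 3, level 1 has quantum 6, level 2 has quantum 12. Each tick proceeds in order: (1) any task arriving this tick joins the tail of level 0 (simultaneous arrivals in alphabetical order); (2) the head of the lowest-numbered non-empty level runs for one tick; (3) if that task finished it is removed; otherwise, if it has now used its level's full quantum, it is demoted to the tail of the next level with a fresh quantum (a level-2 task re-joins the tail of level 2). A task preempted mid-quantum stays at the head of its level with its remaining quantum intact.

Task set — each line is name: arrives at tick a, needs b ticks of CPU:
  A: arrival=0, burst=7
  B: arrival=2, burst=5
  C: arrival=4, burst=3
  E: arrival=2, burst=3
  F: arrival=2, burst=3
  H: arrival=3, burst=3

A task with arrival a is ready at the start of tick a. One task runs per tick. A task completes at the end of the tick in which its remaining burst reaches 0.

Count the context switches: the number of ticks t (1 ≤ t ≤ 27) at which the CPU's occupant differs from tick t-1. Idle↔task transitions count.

context switches = 8

t=0: L0/L1/L2 = A/-/- → run A
t=1: L0/L1/L2 = A/-/- → run A
t=2: L0/L1/L2 = ABEF/-/- → run A
t=3: L0/L1/L2 = BEFH/A/- → run B
t=4: L0/L1/L2 = BEFHC/A/- → run B
t=5: L0/L1/L2 = BEFHC/A/- → run B
t=6: L0/L1/L2 = EFHC/AB/- → run E
t=7: L0/L1/L2 = EFHC/AB/- → run E
t=8: L0/L1/L2 = EFHC/AB/- → run E
t=9: L0/L1/L2 = FHC/AB/- → run F
t=10: L0/L1/L2 = FHC/AB/- → run F
t=11: L0/L1/L2 = FHC/AB/- → run F
t=12: L0/L1/L2 = HC/AB/- → run H
t=13: L0/L1/L2 = HC/AB/- → run H
t=14: L0/L1/L2 = HC/AB/- → run H
t=15: L0/L1/L2 = C/AB/- → run C
t=16: L0/L1/L2 = C/AB/- → run C
t=17: L0/L1/L2 = C/AB/- → run C
t=18: L0/L1/L2 = -/AB/- → run A
t=19: L0/L1/L2 = -/AB/- → run A
t=20: L0/L1/L2 = -/AB/- → run A
t=21: L0/L1/L2 = -/AB/- → run A
t=22: L0/L1/L2 = -/B/- → run B
t=23: L0/L1/L2 = -/B/- → run B
t=24: (idle)
t=25: (idle)
t=26: (idle)
t=27: (idle)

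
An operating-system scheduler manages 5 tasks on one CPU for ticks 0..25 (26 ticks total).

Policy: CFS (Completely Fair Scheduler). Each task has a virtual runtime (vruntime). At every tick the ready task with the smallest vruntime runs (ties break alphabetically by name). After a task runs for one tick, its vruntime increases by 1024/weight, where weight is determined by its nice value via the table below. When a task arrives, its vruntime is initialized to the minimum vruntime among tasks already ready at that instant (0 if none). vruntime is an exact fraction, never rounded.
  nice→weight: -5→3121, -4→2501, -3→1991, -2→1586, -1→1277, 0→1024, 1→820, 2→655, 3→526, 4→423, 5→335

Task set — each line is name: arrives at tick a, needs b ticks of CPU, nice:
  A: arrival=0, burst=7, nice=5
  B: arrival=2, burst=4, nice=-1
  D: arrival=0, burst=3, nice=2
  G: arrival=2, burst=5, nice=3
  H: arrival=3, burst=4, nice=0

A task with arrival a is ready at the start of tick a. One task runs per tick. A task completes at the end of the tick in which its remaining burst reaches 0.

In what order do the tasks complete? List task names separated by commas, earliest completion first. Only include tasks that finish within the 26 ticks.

t=0: vr[A=0 D=0] → run A
t=1: vr[A=1024/335 D=0] → run D
t=2: vr[A=1024/335 B=1024/655 D=1024/655 G=1024/655] → run B
t=3: vr[A=1024/335 B=1978368/836435 D=1024/655 G=1024/655 H=1024/655] → run D
t=4: vr[A=1024/335 B=1978368/836435 D=2048/655 G=1024/655 H=1024/655] → run G
t=5: vr[A=1024/335 B=1978368/836435 D=2048/655 G=604672/172265 H=1024/655] → run H
t=6: vr[A=1024/335 B=1978368/836435 D=2048/655 G=604672/172265 H=1679/655] → run B
t=7: vr[A=1024/335 B=2649088/836435 D=2048/655 G=604672/172265 H=1679/655] → run H
t=8: vr[A=1024/335 B=2649088/836435 D=2048/655 G=604672/172265 H=2334/655] → run A
t=9: vr[A=2048/335 B=2649088/836435 D=2048/655 G=604672/172265 H=2334/655] → run D
t=10: vr[A=2048/335 B=2649088/836435 G=604672/172265 H=2334/655] → run B
t=11: vr[A=2048/335 B=3319808/836435 G=604672/172265 H=2334/655] → run G
t=12: vr[A=2048/335 B=3319808/836435 G=940032/172265 H=2334/655] → run H
t=13: vr[A=2048/335 B=3319808/836435 G=940032/172265 H=2989/655] → run B
t=14: vr[A=2048/335 G=940032/172265 H=2989/655] → run H
t=15: vr[A=2048/335 G=940032/172265] → run G
t=16: vr[A=2048/335 G=1275392/172265] → run A
t=17: vr[A=3072/335 G=1275392/172265] → run G
t=18: vr[A=3072/335 G=1610752/172265] → run A
t=19: vr[A=4096/335 G=1610752/172265] → run G
t=20: vr[A=4096/335] → run A
t=21: vr[A=1024/67] → run A
t=22: vr[A=6144/335] → run A
t=23: (idle)
t=24: (idle)
t=25: (idle)

completion order = D, B, H, G, A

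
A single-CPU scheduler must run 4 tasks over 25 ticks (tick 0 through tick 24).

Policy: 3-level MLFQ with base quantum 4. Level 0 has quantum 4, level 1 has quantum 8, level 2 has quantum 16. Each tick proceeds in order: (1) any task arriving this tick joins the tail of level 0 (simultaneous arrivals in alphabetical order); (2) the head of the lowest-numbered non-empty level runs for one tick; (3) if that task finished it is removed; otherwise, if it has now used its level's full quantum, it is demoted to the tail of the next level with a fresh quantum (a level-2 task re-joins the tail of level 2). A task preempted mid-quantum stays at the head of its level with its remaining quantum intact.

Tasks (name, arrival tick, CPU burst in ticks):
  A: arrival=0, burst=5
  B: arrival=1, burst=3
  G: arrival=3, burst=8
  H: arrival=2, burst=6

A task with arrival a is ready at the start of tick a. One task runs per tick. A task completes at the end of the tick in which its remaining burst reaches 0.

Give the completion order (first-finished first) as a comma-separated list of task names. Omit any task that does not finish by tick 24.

t=0: L0/L1/L2 = A/-/- → run A
t=1: L0/L1/L2 = AB/-/- → run A
t=2: L0/L1/L2 = ABH/-/- → run A
t=3: L0/L1/L2 = ABHG/-/- → run A
t=4: L0/L1/L2 = BHG/A/- → run B
t=5: L0/L1/L2 = BHG/A/- → run B
t=6: L0/L1/L2 = BHG/A/- → run B
t=7: L0/L1/L2 = HG/A/- → run H
t=8: L0/L1/L2 = HG/A/- → run H
t=9: L0/L1/L2 = HG/A/- → run H
t=10: L0/L1/L2 = HG/A/- → run H
t=11: L0/L1/L2 = G/AH/- → run G
t=12: L0/L1/L2 = G/AH/- → run G
t=13: L0/L1/L2 = G/AH/- → run G
t=14: L0/L1/L2 = G/AH/- → run G
t=15: L0/L1/L2 = -/AHG/- → run A
t=16: L0/L1/L2 = -/HG/- → run H
t=17: L0/L1/L2 = -/HG/- → run H
t=18: L0/L1/L2 = -/G/- → run G
t=19: L0/L1/L2 = -/G/- → run G
t=20: L0/L1/L2 = -/G/- → run G
t=21: L0/L1/L2 = -/G/- → run G
t=22: (idle)
t=23: (idle)
t=24: (idle)

completion order = B, A, H, G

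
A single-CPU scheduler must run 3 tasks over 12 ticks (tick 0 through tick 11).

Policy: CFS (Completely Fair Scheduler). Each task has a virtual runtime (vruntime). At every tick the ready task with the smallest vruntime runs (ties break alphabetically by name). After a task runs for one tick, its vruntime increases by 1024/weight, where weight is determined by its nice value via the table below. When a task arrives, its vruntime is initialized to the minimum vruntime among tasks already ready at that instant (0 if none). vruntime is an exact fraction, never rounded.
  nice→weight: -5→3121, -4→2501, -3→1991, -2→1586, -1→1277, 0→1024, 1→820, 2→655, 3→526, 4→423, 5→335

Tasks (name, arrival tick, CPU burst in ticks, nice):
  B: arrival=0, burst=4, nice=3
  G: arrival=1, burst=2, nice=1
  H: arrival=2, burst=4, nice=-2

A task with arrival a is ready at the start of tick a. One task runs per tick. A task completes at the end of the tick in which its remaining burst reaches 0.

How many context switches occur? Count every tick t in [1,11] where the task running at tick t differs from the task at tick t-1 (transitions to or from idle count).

context switches = 6

t=0: vr[B=0] → run B
t=1: vr[B=512/263 G=512/263] → run B
t=2: vr[B=1024/263 G=512/263 H=512/263] → run G
t=3: vr[B=1024/263 G=172288/53915 H=512/263] → run H
t=4: vr[B=1024/263 G=172288/53915 H=540672/208559] → run H
t=5: vr[B=1024/263 G=172288/53915 H=675328/208559] → run G
t=6: vr[B=1024/263 H=675328/208559] → run H
t=7: vr[B=1024/263 H=809984/208559] → run H
t=8: vr[B=1024/263] → run B
t=9: vr[B=1536/263] → run B
t=10: (idle)
t=11: (idle)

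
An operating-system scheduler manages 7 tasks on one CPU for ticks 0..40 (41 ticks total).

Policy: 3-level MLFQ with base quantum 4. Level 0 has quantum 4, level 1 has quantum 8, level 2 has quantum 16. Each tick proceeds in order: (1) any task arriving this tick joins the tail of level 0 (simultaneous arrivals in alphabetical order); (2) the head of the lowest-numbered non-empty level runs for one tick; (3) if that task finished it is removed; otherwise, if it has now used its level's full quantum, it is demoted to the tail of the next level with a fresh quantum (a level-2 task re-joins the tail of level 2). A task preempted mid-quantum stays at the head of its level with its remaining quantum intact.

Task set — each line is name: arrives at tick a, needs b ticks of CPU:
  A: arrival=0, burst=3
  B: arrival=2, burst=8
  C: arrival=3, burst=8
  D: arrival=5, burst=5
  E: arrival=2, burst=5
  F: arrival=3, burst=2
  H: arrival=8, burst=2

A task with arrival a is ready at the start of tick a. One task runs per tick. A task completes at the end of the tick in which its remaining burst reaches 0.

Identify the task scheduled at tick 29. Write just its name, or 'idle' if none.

t=0: L0/L1/L2 = A/-/- → run A
t=1: L0/L1/L2 = A/-/- → run A
t=2: L0/L1/L2 = ABE/-/- → run A
t=3: L0/L1/L2 = BECF/-/- → run B
t=4: L0/L1/L2 = BECF/-/- → run B
t=5: L0/L1/L2 = BECFD/-/- → run B
t=6: L0/L1/L2 = BECFD/-/- → run B
t=7: L0/L1/L2 = ECFD/B/- → run E
t=8: L0/L1/L2 = ECFDH/B/- → run E
t=9: L0/L1/L2 = ECFDH/B/- → run E
t=10: L0/L1/L2 = ECFDH/B/- → run E
t=11: L0/L1/L2 = CFDH/BE/- → run C
t=12: L0/L1/L2 = CFDH/BE/- → run C
t=13: L0/L1/L2 = CFDH/BE/- → run C
t=14: L0/L1/L2 = CFDH/BE/- → run C
t=15: L0/L1/L2 = FDH/BEC/- → run F
t=16: L0/L1/L2 = FDH/BEC/- → run F
t=17: L0/L1/L2 = DH/BEC/- → run D
t=18: L0/L1/L2 = DH/BEC/- → run D
t=19: L0/L1/L2 = DH/BEC/- → run D
t=20: L0/L1/L2 = DH/BEC/- → run D
t=21: L0/L1/L2 = H/BECD/- → run H
t=22: L0/L1/L2 = H/BECD/- → run H
t=23: L0/L1/L2 = -/BECD/- → run B
t=24: L0/L1/L2 = -/BECD/- → run B
t=25: L0/L1/L2 = -/BECD/- → run B
t=26: L0/L1/L2 = -/BECD/- → run B
t=27: L0/L1/L2 = -/ECD/- → run E
t=28: L0/L1/L2 = -/CD/- → run C
t=29: L0/L1/L2 = -/CD/- → run C
t=30: L0/L1/L2 = -/CD/- → run C
t=31: L0/L1/L2 = -/CD/- → run C
t=32: L0/L1/L2 = -/D/- → run D
t=33: (idle)
t=34: (idle)
t=35: (idle)
t=36: (idle)
t=37: (idle)
t=38: (idle)
t=39: (idle)
t=40: (idle)

running at tick 29 = C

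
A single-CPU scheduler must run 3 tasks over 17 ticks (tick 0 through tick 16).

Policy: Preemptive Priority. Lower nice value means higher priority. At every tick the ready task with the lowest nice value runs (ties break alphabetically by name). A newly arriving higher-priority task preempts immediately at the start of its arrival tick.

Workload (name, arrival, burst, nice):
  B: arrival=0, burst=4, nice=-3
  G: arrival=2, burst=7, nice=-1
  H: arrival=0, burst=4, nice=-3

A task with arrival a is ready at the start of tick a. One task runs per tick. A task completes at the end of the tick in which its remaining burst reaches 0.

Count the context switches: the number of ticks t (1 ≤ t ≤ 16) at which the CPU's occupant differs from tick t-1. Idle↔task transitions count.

context switches = 3

t=0: ready={B,H} → run B
t=1: ready={B,H} → run B
t=2: ready={B,G,H} → run B
t=3: ready={B,G,H} → run B
t=4: ready={G,H} → run H
t=5: ready={G,H} → run H
t=6: ready={G,H} → run H
t=7: ready={G,H} → run H
t=8: ready={G} → run G
t=9: ready={G} → run G
t=10: ready={G} → run G
t=11: ready={G} → run G
t=12: ready={G} → run G
t=13: ready={G} → run G
t=14: ready={G} → run G
t=15: (idle)
t=16: (idle)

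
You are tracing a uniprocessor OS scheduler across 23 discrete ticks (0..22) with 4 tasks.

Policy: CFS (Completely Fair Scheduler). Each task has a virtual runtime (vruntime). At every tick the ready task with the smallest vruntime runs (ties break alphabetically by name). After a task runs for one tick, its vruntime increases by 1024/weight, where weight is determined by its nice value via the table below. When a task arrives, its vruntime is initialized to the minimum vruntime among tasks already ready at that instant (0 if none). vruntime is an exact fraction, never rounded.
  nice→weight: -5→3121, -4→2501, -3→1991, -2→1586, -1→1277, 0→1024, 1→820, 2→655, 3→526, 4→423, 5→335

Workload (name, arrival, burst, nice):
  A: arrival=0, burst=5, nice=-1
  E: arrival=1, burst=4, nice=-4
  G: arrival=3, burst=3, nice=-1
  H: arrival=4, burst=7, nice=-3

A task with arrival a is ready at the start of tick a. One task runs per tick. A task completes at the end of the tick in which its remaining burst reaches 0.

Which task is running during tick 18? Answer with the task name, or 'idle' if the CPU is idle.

running at tick 18 = H

t=0: vr[A=0] → run A
t=1: vr[A=1024/1277 E=1024/1277] → run A
t=2: vr[A=2048/1277 E=1024/1277] → run E
t=3: vr[A=2048/1277 E=3868672/3193777 G=3868672/3193777] → run E
t=4: vr[A=2048/1277 E=5176320/3193777 G=3868672/3193777 H=3868672/3193777] → run G
t=5: vr[A=2048/1277 E=5176320/3193777 G=6429696/3193777 H=3868672/3193777] → run H
t=6: vr[A=2048/1277 E=5176320/3193777 G=6429696/3193777 H=10972953600/6358810007] → run A
t=7: vr[A=3072/1277 E=5176320/3193777 G=6429696/3193777 H=10972953600/6358810007] → run E
t=8: vr[A=3072/1277 E=6483968/3193777 G=6429696/3193777 H=10972953600/6358810007] → run H
t=9: vr[A=3072/1277 E=6483968/3193777 G=6429696/3193777 H=14243381248/6358810007] → run G
t=10: vr[A=3072/1277 E=6483968/3193777 G=8990720/3193777 H=14243381248/6358810007] → run E
t=11: vr[A=3072/1277 G=8990720/3193777 H=14243381248/6358810007] → run H
t=12: vr[A=3072/1277 G=8990720/3193777 H=17513808896/6358810007] → run A
t=13: vr[A=4096/1277 G=8990720/3193777 H=17513808896/6358810007] → run H
t=14: vr[A=4096/1277 G=8990720/3193777 H=20784236544/6358810007] → run G
t=15: vr[A=4096/1277 H=20784236544/6358810007] → run A
t=16: vr[H=20784236544/6358810007] → run H
t=17: vr[H=24054664192/6358810007] → run H
t=18: vr[H=27325091840/6358810007] → run H
t=19: (idle)
t=20: (idle)
t=21: (idle)
t=22: (idle)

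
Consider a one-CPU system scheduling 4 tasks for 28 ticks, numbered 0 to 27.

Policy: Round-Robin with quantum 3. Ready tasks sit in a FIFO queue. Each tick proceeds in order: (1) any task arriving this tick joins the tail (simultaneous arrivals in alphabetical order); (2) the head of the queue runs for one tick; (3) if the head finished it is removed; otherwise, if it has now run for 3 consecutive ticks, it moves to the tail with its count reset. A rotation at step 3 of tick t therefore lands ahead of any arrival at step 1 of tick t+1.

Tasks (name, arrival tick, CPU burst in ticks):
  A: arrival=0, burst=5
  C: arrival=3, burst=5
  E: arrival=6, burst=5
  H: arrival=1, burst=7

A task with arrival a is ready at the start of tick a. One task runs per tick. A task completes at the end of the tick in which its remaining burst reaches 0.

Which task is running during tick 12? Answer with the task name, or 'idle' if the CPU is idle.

t=0: queue=[A] q_used=0 → run A
t=1: queue=[A,H] q_used=1 → run A
t=2: queue=[A,H] q_used=2 → run A
t=3: queue=[H,A,C] q_used=0 → run H
t=4: queue=[H,A,C] q_used=1 → run H
t=5: queue=[H,A,C] q_used=2 → run H
t=6: queue=[A,C,H,E] q_used=0 → run A
t=7: queue=[A,C,H,E] q_used=1 → run A
t=8: queue=[C,H,E] q_used=0 → run C
t=9: queue=[C,H,E] q_used=1 → run C
t=10: queue=[C,H,E] q_used=2 → run C
t=11: queue=[H,E,C] q_used=0 → run H
t=12: queue=[H,E,C] q_used=1 → run H
t=13: queue=[H,E,C] q_used=2 → run H
t=14: queue=[E,C,H] q_used=0 → run E
t=15: queue=[E,C,H] q_used=1 → run E
t=16: queue=[E,C,H] q_used=2 → run E
t=17: queue=[C,H,E] q_used=0 → run C
t=18: queue=[C,H,E] q_used=1 → run C
t=19: queue=[H,E] q_used=0 → run H
t=20: queue=[E] q_used=0 → run E
t=21: queue=[E] q_used=1 → run E
t=22: (idle)
t=23: (idle)
t=24: (idle)
t=25: (idle)
t=26: (idle)
t=27: (idle)

running at tick 12 = H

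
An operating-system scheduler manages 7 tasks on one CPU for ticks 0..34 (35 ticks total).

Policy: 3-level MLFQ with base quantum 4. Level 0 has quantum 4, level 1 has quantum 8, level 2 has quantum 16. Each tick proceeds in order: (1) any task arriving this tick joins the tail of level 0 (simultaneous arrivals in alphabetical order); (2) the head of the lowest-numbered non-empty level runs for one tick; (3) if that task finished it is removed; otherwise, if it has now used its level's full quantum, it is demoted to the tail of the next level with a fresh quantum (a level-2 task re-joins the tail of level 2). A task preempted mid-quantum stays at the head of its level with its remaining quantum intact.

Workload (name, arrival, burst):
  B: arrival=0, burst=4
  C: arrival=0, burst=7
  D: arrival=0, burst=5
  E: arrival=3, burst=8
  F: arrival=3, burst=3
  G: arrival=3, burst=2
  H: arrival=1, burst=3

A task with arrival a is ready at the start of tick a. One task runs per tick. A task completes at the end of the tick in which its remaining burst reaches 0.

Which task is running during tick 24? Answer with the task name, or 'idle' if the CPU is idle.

t=0: L0/L1/L2 = BCD/-/- → run B
t=1: L0/L1/L2 = BCDH/-/- → run B
t=2: L0/L1/L2 = BCDH/-/- → run B
t=3: L0/L1/L2 = BCDHEFG/-/- → run B
t=4: L0/L1/L2 = CDHEFG/-/- → run C
t=5: L0/L1/L2 = CDHEFG/-/- → run C
t=6: L0/L1/L2 = CDHEFG/-/- → run C
t=7: L0/L1/L2 = CDHEFG/-/- → run C
t=8: L0/L1/L2 = DHEFG/C/- → run D
t=9: L0/L1/L2 = DHEFG/C/- → run D
t=10: L0/L1/L2 = DHEFG/C/- → run D
t=11: L0/L1/L2 = DHEFG/C/- → run D
t=12: L0/L1/L2 = HEFG/CD/- → run H
t=13: L0/L1/L2 = HEFG/CD/- → run H
t=14: L0/L1/L2 = HEFG/CD/- → run H
t=15: L0/L1/L2 = EFG/CD/- → run E
t=16: L0/L1/L2 = EFG/CD/- → run E
t=17: L0/L1/L2 = EFG/CD/- → run E
t=18: L0/L1/L2 = EFG/CD/- → run E
t=19: L0/L1/L2 = FG/CDE/- → run F
t=20: L0/L1/L2 = FG/CDE/- → run F
t=21: L0/L1/L2 = FG/CDE/- → run F
t=22: L0/L1/L2 = G/CDE/- → run G
t=23: L0/L1/L2 = G/CDE/- → run G
t=24: L0/L1/L2 = -/CDE/- → run C
t=25: L0/L1/L2 = -/CDE/- → run C
t=26: L0/L1/L2 = -/CDE/- → run C
t=27: L0/L1/L2 = -/DE/- → run D
t=28: L0/L1/L2 = -/E/- → run E
t=29: L0/L1/L2 = -/E/- → run E
t=30: L0/L1/L2 = -/E/- → run E
t=31: L0/L1/L2 = -/E/- → run E
t=32: (idle)
t=33: (idle)
t=34: (idle)

running at tick 24 = C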